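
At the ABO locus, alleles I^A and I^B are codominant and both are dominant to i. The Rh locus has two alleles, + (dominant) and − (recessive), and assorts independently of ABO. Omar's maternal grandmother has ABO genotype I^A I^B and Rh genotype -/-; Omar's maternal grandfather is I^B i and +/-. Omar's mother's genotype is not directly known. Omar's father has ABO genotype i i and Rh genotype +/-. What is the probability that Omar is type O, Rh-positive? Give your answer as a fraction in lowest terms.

Omar's mother's ABO genotype from I^A I^B × I^B i: 1/4 I^A I^B, 1/4 I^A i, 1/4 I^B I^B, 1/4 I^B i.
Crossing each possibility with the father i i and summing P(type O): 1/4·0 + 1/4·1/2 + 1/4·0 + 1/4·1/2 = 1/4.
Similarly for Rh via the mother's Rh distribution: P(Rh+) = 5/8.
Independent loci: 1/4 × 5/8 = 5/32.

5/32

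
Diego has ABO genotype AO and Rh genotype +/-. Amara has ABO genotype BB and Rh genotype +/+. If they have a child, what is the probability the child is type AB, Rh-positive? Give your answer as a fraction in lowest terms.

1/2

ABO cross AO × BB → offspring phenotypes: 1/2 B, 1/2 AB.
Rh cross +/- × +/+ → 1 Rh+.
Independent loci: P(type AB, Rh-positive) = 1/2 × 1 = 1/2.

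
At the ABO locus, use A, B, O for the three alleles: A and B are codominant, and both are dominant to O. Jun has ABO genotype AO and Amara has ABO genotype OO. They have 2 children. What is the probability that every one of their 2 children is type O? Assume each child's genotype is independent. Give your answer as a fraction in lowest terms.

ABO cross AO × OO → 1/2 O, 1/2 A.
So P(type O) = 1/2 per child.
All 2 independent: (1/2)^2 = 1/4.

1/4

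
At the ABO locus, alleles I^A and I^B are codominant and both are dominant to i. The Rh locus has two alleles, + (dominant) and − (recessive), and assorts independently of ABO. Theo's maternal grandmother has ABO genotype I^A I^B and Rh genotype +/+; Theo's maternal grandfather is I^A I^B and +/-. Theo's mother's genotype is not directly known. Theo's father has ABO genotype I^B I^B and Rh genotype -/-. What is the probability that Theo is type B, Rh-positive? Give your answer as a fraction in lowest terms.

3/8

Theo's mother's ABO genotype from I^A I^B × I^A I^B: 1/4 I^A I^A, 1/2 I^A I^B, 1/4 I^B I^B.
Crossing each possibility with the father I^B I^B and summing P(type B): 1/4·0 + 1/2·1/2 + 1/4·1 = 1/2.
Similarly for Rh via the mother's Rh distribution: P(Rh+) = 3/4.
Independent loci: 1/2 × 3/4 = 3/8.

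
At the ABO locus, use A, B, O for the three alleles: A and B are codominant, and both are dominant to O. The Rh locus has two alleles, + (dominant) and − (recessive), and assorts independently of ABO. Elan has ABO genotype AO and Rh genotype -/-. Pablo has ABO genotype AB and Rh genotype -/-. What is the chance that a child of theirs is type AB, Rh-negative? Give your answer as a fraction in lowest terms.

ABO cross AO × AB → offspring phenotypes: 1/2 A, 1/4 B, 1/4 AB.
Rh cross -/- × -/- → 1 Rh-.
Independent loci: P(type AB, Rh-negative) = 1/4 × 1 = 1/4.

1/4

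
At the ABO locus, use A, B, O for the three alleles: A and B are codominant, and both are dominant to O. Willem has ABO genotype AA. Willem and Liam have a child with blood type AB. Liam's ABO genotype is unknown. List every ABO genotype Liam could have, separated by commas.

AB, BB, BO

For each candidate genotype of Liam, check whether crossing it with AA can produce every observed child phenotype.
  AA → possible child types {A} ✗
  AB → possible child types {A, AB} ✓
  AO → possible child types {A} ✗
  BB → possible child types {AB} ✓
  BO → possible child types {A, AB} ✓
  OO → possible child types {A} ✗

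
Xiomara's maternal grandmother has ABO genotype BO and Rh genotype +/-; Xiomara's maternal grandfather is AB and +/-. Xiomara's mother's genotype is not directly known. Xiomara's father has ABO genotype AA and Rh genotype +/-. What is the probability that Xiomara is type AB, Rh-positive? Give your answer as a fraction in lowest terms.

Xiomara's mother's ABO genotype from BO × AB: 1/4 AB, 1/4 AO, 1/4 BB, 1/4 BO.
Crossing each possibility with the father AA and summing P(type AB): 1/4·1/2 + 1/4·0 + 1/4·1 + 1/4·1/2 = 1/2.
Similarly for Rh via the mother's Rh distribution: P(Rh+) = 3/4.
Independent loci: 1/2 × 3/4 = 3/8.

3/8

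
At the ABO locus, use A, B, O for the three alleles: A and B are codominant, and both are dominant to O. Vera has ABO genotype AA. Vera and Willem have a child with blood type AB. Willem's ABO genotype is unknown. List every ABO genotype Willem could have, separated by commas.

For each candidate genotype of Willem, check whether crossing it with AA can produce every observed child phenotype.
  AA → possible child types {A} ✗
  AB → possible child types {A, AB} ✓
  AO → possible child types {A} ✗
  BB → possible child types {AB} ✓
  BO → possible child types {A, AB} ✓
  OO → possible child types {A} ✗

AB, BB, BO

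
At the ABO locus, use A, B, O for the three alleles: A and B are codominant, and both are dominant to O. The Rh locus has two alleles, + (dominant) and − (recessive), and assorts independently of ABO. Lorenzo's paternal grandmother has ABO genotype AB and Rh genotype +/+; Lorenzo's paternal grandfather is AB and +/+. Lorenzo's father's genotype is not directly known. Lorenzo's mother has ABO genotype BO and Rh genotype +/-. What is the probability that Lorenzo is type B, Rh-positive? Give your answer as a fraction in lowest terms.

1/2

Lorenzo's father's ABO genotype from AB × AB: 1/4 AA, 1/2 AB, 1/4 BB.
Crossing each possibility with the mother BO and summing P(type B): 1/4·0 + 1/2·1/2 + 1/4·1 = 1/2.
Similarly for Rh via the father's Rh distribution: P(Rh+) = 1.
Independent loci: 1/2 × 1 = 1/2.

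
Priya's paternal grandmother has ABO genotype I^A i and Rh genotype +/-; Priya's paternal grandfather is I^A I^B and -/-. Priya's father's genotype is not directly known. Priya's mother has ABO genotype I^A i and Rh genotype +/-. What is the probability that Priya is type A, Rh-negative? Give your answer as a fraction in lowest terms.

Priya's father's ABO genotype from I^A i × I^A I^B: 1/4 I^A I^A, 1/4 I^A I^B, 1/4 I^A i, 1/4 I^B i.
Crossing each possibility with the mother I^A i and summing P(type A): 1/4·1 + 1/4·1/2 + 1/4·3/4 + 1/4·1/4 = 5/8.
Similarly for Rh via the father's Rh distribution: P(Rh-) = 3/8.
Independent loci: 5/8 × 3/8 = 15/64.

15/64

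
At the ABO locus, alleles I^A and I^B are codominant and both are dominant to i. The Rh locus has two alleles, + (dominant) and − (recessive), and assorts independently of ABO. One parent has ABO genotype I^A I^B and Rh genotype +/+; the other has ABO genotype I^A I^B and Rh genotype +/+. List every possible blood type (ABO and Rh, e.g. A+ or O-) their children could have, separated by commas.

Gametes from I^A I^B × I^A I^B give offspring ABO genotypes I^A I^A, I^A I^B, I^B I^B, i.e. phenotypes A, B, AB.
Rh cross +/+ × +/+ → phenotypes Rh+.
Combining independently: A+, B+, AB+.

A+, B+, AB+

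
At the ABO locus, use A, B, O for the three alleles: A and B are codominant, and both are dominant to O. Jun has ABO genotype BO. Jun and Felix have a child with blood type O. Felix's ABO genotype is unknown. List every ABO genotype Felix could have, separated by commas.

AO, BO, OO

For each candidate genotype of Felix, check whether crossing it with BO can produce every observed child phenotype.
  AA → possible child types {A, AB} ✗
  AB → possible child types {A, B, AB} ✗
  AO → possible child types {O, A, B, AB} ✓
  BB → possible child types {B} ✗
  BO → possible child types {O, B} ✓
  OO → possible child types {O, B} ✓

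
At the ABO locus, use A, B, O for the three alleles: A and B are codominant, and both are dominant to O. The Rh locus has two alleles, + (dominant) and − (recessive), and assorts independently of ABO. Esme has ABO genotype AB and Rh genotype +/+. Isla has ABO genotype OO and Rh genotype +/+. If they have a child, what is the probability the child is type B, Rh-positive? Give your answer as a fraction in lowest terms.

ABO cross AB × OO → offspring phenotypes: 1/2 A, 1/2 B.
Rh cross +/+ × +/+ → 1 Rh+.
Independent loci: P(type B, Rh-positive) = 1/2 × 1 = 1/2.

1/2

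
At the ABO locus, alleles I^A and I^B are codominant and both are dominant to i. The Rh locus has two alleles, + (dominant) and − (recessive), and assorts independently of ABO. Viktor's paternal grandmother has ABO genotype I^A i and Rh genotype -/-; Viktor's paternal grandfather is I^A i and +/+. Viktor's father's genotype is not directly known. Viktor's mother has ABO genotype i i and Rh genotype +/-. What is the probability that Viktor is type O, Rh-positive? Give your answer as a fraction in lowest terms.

3/8

Viktor's father's ABO genotype from I^A i × I^A i: 1/4 I^A I^A, 1/2 I^A i, 1/4 i i.
Crossing each possibility with the mother i i and summing P(type O): 1/4·0 + 1/2·1/2 + 1/4·1 = 1/2.
Similarly for Rh via the father's Rh distribution: P(Rh+) = 3/4.
Independent loci: 1/2 × 3/4 = 3/8.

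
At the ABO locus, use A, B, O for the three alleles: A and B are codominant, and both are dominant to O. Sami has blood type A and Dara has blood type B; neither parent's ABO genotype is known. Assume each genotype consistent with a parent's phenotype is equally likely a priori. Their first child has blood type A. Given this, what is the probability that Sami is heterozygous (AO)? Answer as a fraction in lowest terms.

1/3

Possible genotypes: Sami ∈ {AA, AO}; Dara ∈ {BB, BO}.
Weight each parental genotype pair by prior × P(type-A child):
  AA × BO: posterior weight 2/3.
  AO × BO: posterior weight 1/3.
Sum the posterior weight over pairs where Sami is AO: 1/3.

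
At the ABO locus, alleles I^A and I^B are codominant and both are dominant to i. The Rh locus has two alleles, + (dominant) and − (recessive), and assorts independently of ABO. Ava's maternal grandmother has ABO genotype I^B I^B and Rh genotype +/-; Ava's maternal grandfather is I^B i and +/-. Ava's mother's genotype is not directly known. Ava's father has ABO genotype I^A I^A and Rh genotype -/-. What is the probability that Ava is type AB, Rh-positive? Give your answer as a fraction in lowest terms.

3/8

Ava's mother's ABO genotype from I^B I^B × I^B i: 1/2 I^B I^B, 1/2 I^B i.
Crossing each possibility with the father I^A I^A and summing P(type AB): 1/2·1 + 1/2·1/2 = 3/4.
Similarly for Rh via the mother's Rh distribution: P(Rh+) = 1/2.
Independent loci: 3/4 × 1/2 = 3/8.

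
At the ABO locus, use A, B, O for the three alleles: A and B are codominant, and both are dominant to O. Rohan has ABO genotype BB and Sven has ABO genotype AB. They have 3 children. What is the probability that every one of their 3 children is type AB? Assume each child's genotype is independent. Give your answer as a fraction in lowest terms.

ABO cross BB × AB → 1/2 B, 1/2 AB.
So P(type AB) = 1/2 per child.
All 3 independent: (1/2)^3 = 1/8.

1/8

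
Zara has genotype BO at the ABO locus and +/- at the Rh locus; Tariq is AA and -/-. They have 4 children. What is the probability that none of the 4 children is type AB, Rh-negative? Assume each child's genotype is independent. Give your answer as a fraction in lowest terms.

ABO cross BO × AA → 1/2 A, 1/2 AB.
Rh cross +/- × -/- → 1/2 Rh+, 1/2 Rh-; so P(type AB, Rh-negative) = 1/2 × 1/2 = 1/4 per child.
P(not type AB, Rh-negative) = 3/4 for one child; (3/4)^4 = 81/256.

81/256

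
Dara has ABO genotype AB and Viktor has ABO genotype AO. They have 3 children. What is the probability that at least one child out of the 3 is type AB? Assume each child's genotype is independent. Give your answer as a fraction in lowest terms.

37/64

ABO cross AB × AO → 1/2 A, 1/4 B, 1/4 AB.
So P(type AB) = 1/4 per child.
P(none) = (3/4)^3 = 27/64; P(at least one) = 1 − 27/64 = 37/64.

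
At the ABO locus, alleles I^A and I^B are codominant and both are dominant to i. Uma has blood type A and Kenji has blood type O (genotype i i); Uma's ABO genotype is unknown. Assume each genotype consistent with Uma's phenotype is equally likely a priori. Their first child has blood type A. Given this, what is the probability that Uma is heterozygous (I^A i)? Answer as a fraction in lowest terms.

1/3

Possible genotypes: Uma ∈ {I^A I^A, I^A i}; Kenji ∈ {i i}.
Weight each parental genotype pair by prior × P(type-A child):
  I^A I^A × i i: posterior weight 2/3.
  I^A i × i i: posterior weight 1/3.
Sum the posterior weight over pairs where Uma is I^A i: 1/3.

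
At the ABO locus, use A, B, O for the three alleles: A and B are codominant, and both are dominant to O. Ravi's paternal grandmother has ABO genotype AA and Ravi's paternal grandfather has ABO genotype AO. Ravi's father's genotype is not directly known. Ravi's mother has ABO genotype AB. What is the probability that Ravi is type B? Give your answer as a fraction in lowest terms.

Ravi's father's ABO genotype from AA × AO: 1/2 AA, 1/2 AO.
Crossing each possibility with the mother AB and summing P(type B): 1/2·0 + 1/2·1/4 = 1/8.

1/8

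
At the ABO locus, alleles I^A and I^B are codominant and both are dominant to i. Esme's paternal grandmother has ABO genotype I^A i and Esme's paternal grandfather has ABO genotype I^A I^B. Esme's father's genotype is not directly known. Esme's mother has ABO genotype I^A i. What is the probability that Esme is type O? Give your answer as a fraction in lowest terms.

Esme's father's ABO genotype from I^A i × I^A I^B: 1/4 I^A I^A, 1/4 I^A I^B, 1/4 I^A i, 1/4 I^B i.
Crossing each possibility with the mother I^A i and summing P(type O): 1/4·0 + 1/4·0 + 1/4·1/4 + 1/4·1/4 = 1/8.

1/8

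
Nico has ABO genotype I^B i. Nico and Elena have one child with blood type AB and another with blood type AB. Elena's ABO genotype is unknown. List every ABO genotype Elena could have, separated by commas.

I^A I^A, I^A I^B, I^A i

For each candidate genotype of Elena, check whether crossing it with I^B i can produce every observed child phenotype.
  I^A I^A → possible child types {A, AB} ✓
  I^A I^B → possible child types {A, B, AB} ✓
  I^A i → possible child types {O, A, B, AB} ✓
  I^B I^B → possible child types {B} ✗
  I^B i → possible child types {O, B} ✗
  i i → possible child types {O, B} ✗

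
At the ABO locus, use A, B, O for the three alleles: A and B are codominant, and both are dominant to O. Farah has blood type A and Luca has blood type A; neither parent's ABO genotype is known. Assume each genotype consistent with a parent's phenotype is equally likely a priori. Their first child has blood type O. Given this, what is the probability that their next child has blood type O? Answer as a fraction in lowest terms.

Possible genotypes: Farah ∈ {AA, AO}; Luca ∈ {AA, AO}.
Weight each parental genotype pair by prior × P(type-O child):
  AO × AO: posterior weight 1; P(next child type O) = 1/4.
Weighted sum = 1/4.

1/4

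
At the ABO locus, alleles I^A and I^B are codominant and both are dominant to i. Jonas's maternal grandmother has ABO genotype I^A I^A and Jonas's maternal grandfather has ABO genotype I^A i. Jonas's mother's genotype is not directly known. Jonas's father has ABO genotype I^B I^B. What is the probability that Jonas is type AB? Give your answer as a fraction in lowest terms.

Jonas's mother's ABO genotype from I^A I^A × I^A i: 1/2 I^A I^A, 1/2 I^A i.
Crossing each possibility with the father I^B I^B and summing P(type AB): 1/2·1 + 1/2·1/2 = 3/4.

3/4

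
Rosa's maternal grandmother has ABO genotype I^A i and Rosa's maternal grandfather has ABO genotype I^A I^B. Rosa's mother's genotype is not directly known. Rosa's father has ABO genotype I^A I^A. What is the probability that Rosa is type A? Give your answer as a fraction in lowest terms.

Rosa's mother's ABO genotype from I^A i × I^A I^B: 1/4 I^A I^A, 1/4 I^A I^B, 1/4 I^A i, 1/4 I^B i.
Crossing each possibility with the father I^A I^A and summing P(type A): 1/4·1 + 1/4·1/2 + 1/4·1 + 1/4·1/2 = 3/4.

3/4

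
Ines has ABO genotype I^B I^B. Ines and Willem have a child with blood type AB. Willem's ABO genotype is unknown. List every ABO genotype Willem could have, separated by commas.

I^A I^A, I^A I^B, I^A i

For each candidate genotype of Willem, check whether crossing it with I^B I^B can produce every observed child phenotype.
  I^A I^A → possible child types {AB} ✓
  I^A I^B → possible child types {B, AB} ✓
  I^A i → possible child types {B, AB} ✓
  I^B I^B → possible child types {B} ✗
  I^B i → possible child types {B} ✗
  i i → possible child types {B} ✗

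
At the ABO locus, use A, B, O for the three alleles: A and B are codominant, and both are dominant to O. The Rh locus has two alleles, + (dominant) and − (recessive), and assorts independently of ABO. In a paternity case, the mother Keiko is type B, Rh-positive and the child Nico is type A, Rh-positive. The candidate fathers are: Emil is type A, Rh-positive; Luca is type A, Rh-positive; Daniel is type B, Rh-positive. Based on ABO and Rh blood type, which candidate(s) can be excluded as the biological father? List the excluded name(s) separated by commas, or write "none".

Daniel

A candidate is excluded only if no genotype consistent with his phenotype could produce a type A, Rh-positive child with a type B, Rh-positive mother.
Daniel (type B, Rh+): no genotype consistent with that phenotype can produce a type-A Rh+ child with a type-B mother.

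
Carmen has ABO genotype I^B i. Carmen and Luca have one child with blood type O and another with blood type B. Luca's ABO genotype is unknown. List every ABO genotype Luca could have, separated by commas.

I^A i, I^B i, i i

For each candidate genotype of Luca, check whether crossing it with I^B i can produce every observed child phenotype.
  I^A I^A → possible child types {A, AB} ✗
  I^A I^B → possible child types {A, B, AB} ✗
  I^A i → possible child types {O, A, B, AB} ✓
  I^B I^B → possible child types {B} ✗
  I^B i → possible child types {O, B} ✓
  i i → possible child types {O, B} ✓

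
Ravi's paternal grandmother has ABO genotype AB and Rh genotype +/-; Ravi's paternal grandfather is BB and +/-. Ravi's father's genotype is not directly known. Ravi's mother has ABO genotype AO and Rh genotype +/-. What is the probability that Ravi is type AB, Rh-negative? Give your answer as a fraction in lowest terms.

Ravi's father's ABO genotype from AB × BB: 1/2 AB, 1/2 BB.
Crossing each possibility with the mother AO and summing P(type AB): 1/2·1/4 + 1/2·1/2 = 3/8.
Similarly for Rh via the father's Rh distribution: P(Rh-) = 1/4.
Independent loci: 3/8 × 1/4 = 3/32.

3/32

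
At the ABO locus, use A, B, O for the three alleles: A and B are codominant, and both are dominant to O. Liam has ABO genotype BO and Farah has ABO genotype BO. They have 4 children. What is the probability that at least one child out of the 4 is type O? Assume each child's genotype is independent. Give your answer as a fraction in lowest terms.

ABO cross BO × BO → 1/4 O, 3/4 B.
So P(type O) = 1/4 per child.
P(none) = (3/4)^4 = 81/256; P(at least one) = 1 − 81/256 = 175/256.

175/256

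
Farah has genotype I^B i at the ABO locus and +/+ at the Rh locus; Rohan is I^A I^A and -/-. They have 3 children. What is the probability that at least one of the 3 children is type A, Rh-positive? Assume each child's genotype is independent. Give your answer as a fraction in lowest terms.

7/8

ABO cross I^B i × I^A I^A → 1/2 A, 1/2 AB.
Rh cross +/+ × -/- → 1 Rh+; so P(type A, Rh-positive) = 1/2 × 1 = 1/2 per child.
P(none) = (1/2)^3 = 1/8; P(at least one) = 1 − 1/8 = 7/8.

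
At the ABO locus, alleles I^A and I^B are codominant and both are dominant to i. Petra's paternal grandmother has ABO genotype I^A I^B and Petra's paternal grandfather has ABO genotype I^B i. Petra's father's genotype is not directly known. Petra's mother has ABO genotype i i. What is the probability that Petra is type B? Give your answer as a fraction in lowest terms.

Petra's father's ABO genotype from I^A I^B × I^B i: 1/4 I^A I^B, 1/4 I^A i, 1/4 I^B I^B, 1/4 I^B i.
Crossing each possibility with the mother i i and summing P(type B): 1/4·1/2 + 1/4·0 + 1/4·1 + 1/4·1/2 = 1/2.

1/2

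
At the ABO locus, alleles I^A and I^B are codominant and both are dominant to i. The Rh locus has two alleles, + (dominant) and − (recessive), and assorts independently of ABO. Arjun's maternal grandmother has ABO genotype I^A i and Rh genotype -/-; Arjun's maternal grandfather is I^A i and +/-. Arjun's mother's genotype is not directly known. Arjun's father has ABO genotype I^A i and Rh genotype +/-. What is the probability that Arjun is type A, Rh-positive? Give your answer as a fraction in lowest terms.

15/32

Arjun's mother's ABO genotype from I^A i × I^A i: 1/4 I^A I^A, 1/2 I^A i, 1/4 i i.
Crossing each possibility with the father I^A i and summing P(type A): 1/4·1 + 1/2·3/4 + 1/4·1/2 = 3/4.
Similarly for Rh via the mother's Rh distribution: P(Rh+) = 5/8.
Independent loci: 3/4 × 5/8 = 15/32.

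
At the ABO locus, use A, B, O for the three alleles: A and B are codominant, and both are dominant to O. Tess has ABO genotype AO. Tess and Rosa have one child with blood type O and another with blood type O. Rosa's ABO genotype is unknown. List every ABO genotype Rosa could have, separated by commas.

AO, BO, OO

For each candidate genotype of Rosa, check whether crossing it with AO can produce every observed child phenotype.
  AA → possible child types {A} ✗
  AB → possible child types {A, B, AB} ✗
  AO → possible child types {O, A} ✓
  BB → possible child types {B, AB} ✗
  BO → possible child types {O, A, B, AB} ✓
  OO → possible child types {O, A} ✓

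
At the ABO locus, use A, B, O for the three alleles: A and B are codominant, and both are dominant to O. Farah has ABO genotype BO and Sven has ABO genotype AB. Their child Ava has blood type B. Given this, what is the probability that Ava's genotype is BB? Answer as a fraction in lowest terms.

1/2

Cross BO × AB → 1/4 AB, 1/4 AO, 1/4 BB, 1/4 BO.
Type-B genotypes among offspring: BB (1/4), BO (1/4); total 1/2.
P(BB | type B) = (1/4) / (1/2) = 1/2.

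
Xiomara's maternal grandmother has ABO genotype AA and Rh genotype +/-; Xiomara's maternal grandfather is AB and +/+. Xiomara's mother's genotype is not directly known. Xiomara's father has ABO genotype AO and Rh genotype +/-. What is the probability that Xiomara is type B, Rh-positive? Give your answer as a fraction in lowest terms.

Xiomara's mother's ABO genotype from AA × AB: 1/2 AA, 1/2 AB.
Crossing each possibility with the father AO and summing P(type B): 1/2·0 + 1/2·1/4 = 1/8.
Similarly for Rh via the mother's Rh distribution: P(Rh+) = 7/8.
Independent loci: 1/8 × 7/8 = 7/64.

7/64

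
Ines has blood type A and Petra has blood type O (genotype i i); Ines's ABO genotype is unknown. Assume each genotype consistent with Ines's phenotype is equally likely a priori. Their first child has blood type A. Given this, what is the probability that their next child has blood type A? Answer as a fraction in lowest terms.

Possible genotypes: Ines ∈ {I^A I^A, I^A i}; Petra ∈ {i i}.
Weight each parental genotype pair by prior × P(type-A child):
  I^A I^A × i i: posterior weight 2/3; P(next child type A) = 1.
  I^A i × i i: posterior weight 1/3; P(next child type A) = 1/2.
Weighted sum = 5/6.

5/6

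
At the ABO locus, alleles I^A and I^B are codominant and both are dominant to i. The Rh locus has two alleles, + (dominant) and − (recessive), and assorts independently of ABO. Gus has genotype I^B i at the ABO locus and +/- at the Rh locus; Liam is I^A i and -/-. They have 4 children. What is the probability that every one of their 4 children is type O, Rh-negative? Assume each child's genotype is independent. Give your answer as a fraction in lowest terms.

ABO cross I^B i × I^A i → 1/4 O, 1/4 A, 1/4 B, 1/4 AB.
Rh cross +/- × -/- → 1/2 Rh+, 1/2 Rh-; so P(type O, Rh-negative) = 1/4 × 1/2 = 1/8 per child.
All 4 independent: (1/8)^4 = 1/4096.

1/4096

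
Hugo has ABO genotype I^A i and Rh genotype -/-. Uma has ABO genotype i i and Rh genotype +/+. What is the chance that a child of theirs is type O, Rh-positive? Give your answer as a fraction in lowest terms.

1/2

ABO cross I^A i × i i → offspring phenotypes: 1/2 O, 1/2 A.
Rh cross -/- × +/+ → 1 Rh+.
Independent loci: P(type O, Rh-positive) = 1/2 × 1 = 1/2.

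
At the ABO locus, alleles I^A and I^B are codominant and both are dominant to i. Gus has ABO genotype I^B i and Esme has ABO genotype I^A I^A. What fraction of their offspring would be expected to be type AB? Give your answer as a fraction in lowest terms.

1/2

ABO cross I^B i × I^A I^A → offspring phenotypes: 1/2 A, 1/2 AB.
So P(type AB) = 1/2.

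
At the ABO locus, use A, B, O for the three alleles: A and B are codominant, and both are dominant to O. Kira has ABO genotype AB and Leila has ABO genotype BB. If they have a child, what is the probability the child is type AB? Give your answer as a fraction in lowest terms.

ABO cross AB × BB → offspring phenotypes: 1/2 B, 1/2 AB.
So P(type AB) = 1/2.

1/2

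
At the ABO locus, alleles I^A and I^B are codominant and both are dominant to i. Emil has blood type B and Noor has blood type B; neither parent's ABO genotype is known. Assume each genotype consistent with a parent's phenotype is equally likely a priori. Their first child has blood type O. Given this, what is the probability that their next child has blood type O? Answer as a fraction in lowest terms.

Possible genotypes: Emil ∈ {I^B I^B, I^B i}; Noor ∈ {I^B I^B, I^B i}.
Weight each parental genotype pair by prior × P(type-O child):
  I^B i × I^B i: posterior weight 1; P(next child type O) = 1/4.
Weighted sum = 1/4.

1/4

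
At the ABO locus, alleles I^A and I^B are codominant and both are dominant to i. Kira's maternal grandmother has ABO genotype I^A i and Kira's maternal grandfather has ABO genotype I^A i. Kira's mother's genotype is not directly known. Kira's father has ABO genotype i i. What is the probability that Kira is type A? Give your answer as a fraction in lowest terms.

Kira's mother's ABO genotype from I^A i × I^A i: 1/4 I^A I^A, 1/2 I^A i, 1/4 i i.
Crossing each possibility with the father i i and summing P(type A): 1/4·1 + 1/2·1/2 + 1/4·0 = 1/2.

1/2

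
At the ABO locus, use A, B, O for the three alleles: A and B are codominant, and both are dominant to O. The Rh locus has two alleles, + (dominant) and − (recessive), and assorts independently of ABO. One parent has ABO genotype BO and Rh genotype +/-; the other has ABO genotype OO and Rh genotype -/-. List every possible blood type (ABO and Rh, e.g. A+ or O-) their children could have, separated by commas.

O+, O-, B+, B-

Gametes from BO × OO give offspring ABO genotypes BO, OO, i.e. phenotypes O, B.
Rh cross +/- × -/- → phenotypes Rh+, Rh-.
Combining independently: O+, O-, B+, B-.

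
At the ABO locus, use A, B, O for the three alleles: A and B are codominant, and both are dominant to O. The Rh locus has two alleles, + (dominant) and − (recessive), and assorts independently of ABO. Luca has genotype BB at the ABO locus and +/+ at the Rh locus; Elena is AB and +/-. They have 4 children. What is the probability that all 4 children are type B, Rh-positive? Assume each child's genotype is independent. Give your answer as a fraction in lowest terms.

ABO cross BB × AB → 1/2 B, 1/2 AB.
Rh cross +/+ × +/- → 1 Rh+; so P(type B, Rh-positive) = 1/2 × 1 = 1/2 per child.
All 4 independent: (1/2)^4 = 1/16.

1/16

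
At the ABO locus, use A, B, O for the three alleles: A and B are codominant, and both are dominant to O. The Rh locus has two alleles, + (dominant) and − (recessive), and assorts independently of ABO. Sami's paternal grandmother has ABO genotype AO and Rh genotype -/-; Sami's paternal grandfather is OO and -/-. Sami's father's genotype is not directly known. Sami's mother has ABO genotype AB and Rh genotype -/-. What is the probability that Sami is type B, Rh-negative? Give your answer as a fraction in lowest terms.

Sami's father's ABO genotype from AO × OO: 1/2 AO, 1/2 OO.
Crossing each possibility with the mother AB and summing P(type B): 1/2·1/4 + 1/2·1/2 = 3/8.
Similarly for Rh via the father's Rh distribution: P(Rh-) = 1.
Independent loci: 3/8 × 1 = 3/8.

3/8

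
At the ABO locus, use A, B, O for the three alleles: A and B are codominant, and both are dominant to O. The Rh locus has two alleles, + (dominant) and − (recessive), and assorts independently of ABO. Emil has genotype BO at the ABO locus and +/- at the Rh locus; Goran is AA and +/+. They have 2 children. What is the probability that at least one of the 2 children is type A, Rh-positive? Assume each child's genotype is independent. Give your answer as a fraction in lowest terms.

ABO cross BO × AA → 1/2 A, 1/2 AB.
Rh cross +/- × +/+ → 1 Rh+; so P(type A, Rh-positive) = 1/2 × 1 = 1/2 per child.
P(none) = (1/2)^2 = 1/4; P(at least one) = 1 − 1/4 = 3/4.

3/4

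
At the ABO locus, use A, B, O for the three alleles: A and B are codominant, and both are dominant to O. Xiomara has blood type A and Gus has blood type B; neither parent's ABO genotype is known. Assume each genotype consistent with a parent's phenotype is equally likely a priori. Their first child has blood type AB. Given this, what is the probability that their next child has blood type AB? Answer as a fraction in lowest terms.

25/36

Possible genotypes: Xiomara ∈ {AA, AO}; Gus ∈ {BB, BO}.
Weight each parental genotype pair by prior × P(type-AB child):
  AA × BB: posterior weight 4/9; P(next child type AB) = 1.
  AA × BO: posterior weight 2/9; P(next child type AB) = 1/2.
  AO × BB: posterior weight 2/9; P(next child type AB) = 1/2.
  AO × BO: posterior weight 1/9; P(next child type AB) = 1/4.
Weighted sum = 25/36.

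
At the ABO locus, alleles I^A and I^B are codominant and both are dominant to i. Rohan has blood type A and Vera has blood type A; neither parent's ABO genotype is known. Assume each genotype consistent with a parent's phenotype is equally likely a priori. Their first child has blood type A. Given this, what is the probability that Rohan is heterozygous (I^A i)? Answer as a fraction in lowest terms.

7/15

Possible genotypes: Rohan ∈ {I^A I^A, I^A i}; Vera ∈ {I^A I^A, I^A i}.
Weight each parental genotype pair by prior × P(type-A child):
  I^A I^A × I^A I^A: posterior weight 4/15.
  I^A I^A × I^A i: posterior weight 4/15.
  I^A i × I^A I^A: posterior weight 4/15.
  I^A i × I^A i: posterior weight 1/5.
Sum the posterior weight over pairs where Rohan is I^A i: 7/15.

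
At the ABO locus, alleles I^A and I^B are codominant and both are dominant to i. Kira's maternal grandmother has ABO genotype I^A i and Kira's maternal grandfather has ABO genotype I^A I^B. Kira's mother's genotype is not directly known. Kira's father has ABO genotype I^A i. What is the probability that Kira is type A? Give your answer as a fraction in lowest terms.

Kira's mother's ABO genotype from I^A i × I^A I^B: 1/4 I^A I^A, 1/4 I^A I^B, 1/4 I^A i, 1/4 I^B i.
Crossing each possibility with the father I^A i and summing P(type A): 1/4·1 + 1/4·1/2 + 1/4·3/4 + 1/4·1/4 = 5/8.

5/8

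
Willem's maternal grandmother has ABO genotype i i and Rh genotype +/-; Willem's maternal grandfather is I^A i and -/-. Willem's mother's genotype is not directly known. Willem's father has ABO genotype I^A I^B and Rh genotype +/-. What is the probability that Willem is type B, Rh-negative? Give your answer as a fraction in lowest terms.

9/64

Willem's mother's ABO genotype from i i × I^A i: 1/2 I^A i, 1/2 i i.
Crossing each possibility with the father I^A I^B and summing P(type B): 1/2·1/4 + 1/2·1/2 = 3/8.
Similarly for Rh via the mother's Rh distribution: P(Rh-) = 3/8.
Independent loci: 3/8 × 3/8 = 9/64.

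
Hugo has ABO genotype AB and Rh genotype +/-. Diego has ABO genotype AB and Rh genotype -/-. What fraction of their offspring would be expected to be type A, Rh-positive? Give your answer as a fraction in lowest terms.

ABO cross AB × AB → offspring phenotypes: 1/4 A, 1/4 B, 1/2 AB.
Rh cross +/- × -/- → 1/2 Rh+, 1/2 Rh-.
Independent loci: P(type A, Rh-positive) = 1/4 × 1/2 = 1/8.

1/8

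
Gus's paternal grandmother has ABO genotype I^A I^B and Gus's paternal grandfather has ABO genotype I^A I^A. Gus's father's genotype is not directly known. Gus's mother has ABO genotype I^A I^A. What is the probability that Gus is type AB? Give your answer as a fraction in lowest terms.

Gus's father's ABO genotype from I^A I^B × I^A I^A: 1/2 I^A I^A, 1/2 I^A I^B.
Crossing each possibility with the mother I^A I^A and summing P(type AB): 1/2·0 + 1/2·1/2 = 1/4.

1/4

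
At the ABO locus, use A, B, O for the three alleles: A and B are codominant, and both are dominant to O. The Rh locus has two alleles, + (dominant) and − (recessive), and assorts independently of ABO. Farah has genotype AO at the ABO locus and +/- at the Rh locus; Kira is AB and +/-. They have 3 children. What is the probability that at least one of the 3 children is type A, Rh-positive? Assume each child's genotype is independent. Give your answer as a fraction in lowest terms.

387/512

ABO cross AO × AB → 1/2 A, 1/4 B, 1/4 AB.
Rh cross +/- × +/- → 3/4 Rh+, 1/4 Rh-; so P(type A, Rh-positive) = 1/2 × 3/4 = 3/8 per child.
P(none) = (5/8)^3 = 125/512; P(at least one) = 1 − 125/512 = 387/512.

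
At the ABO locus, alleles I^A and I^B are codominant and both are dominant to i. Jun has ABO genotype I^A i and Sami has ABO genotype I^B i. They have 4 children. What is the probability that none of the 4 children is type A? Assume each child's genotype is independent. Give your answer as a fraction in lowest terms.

81/256

ABO cross I^A i × I^B i → 1/4 O, 1/4 A, 1/4 B, 1/4 AB.
So P(type A) = 1/4 per child.
P(not type A) = 3/4 for one child; (3/4)^4 = 81/256.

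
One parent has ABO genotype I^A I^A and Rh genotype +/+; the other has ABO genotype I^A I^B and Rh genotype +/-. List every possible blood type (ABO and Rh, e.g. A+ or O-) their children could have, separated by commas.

A+, AB+

Gametes from I^A I^A × I^A I^B give offspring ABO genotypes I^A I^A, I^A I^B, i.e. phenotypes A, AB.
Rh cross +/+ × +/- → phenotypes Rh+.
Combining independently: A+, AB+.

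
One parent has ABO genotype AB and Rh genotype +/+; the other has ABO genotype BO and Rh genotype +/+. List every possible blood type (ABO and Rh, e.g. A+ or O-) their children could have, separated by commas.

Gametes from AB × BO give offspring ABO genotypes AB, AO, BB, BO, i.e. phenotypes A, B, AB.
Rh cross +/+ × +/+ → phenotypes Rh+.
Combining independently: A+, B+, AB+.

A+, B+, AB+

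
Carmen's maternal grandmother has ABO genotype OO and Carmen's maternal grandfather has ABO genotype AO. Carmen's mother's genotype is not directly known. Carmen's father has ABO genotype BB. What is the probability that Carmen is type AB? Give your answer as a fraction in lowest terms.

1/4

Carmen's mother's ABO genotype from OO × AO: 1/2 AO, 1/2 OO.
Crossing each possibility with the father BB and summing P(type AB): 1/2·1/2 + 1/2·0 = 1/4.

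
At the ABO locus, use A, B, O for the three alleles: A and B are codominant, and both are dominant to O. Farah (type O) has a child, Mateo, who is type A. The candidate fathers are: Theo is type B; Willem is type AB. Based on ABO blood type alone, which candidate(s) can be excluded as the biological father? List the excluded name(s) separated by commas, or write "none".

A candidate is excluded only if no genotype consistent with his phenotype could produce a type A child with a type O mother.
Theo (type B): no genotype consistent with that phenotype can produce a type-A child with a type-O mother.

Theo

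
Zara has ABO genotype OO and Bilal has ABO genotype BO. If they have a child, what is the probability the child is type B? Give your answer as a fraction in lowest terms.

1/2

ABO cross OO × BO → offspring phenotypes: 1/2 O, 1/2 B.
So P(type B) = 1/2.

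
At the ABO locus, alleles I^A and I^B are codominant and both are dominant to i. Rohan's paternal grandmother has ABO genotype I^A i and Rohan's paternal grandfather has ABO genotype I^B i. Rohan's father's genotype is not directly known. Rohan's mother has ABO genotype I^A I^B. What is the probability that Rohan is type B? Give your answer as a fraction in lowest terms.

Rohan's father's ABO genotype from I^A i × I^B i: 1/4 I^A I^B, 1/4 I^A i, 1/4 I^B i, 1/4 i i.
Crossing each possibility with the mother I^A I^B and summing P(type B): 1/4·1/4 + 1/4·1/4 + 1/4·1/2 + 1/4·1/2 = 3/8.

3/8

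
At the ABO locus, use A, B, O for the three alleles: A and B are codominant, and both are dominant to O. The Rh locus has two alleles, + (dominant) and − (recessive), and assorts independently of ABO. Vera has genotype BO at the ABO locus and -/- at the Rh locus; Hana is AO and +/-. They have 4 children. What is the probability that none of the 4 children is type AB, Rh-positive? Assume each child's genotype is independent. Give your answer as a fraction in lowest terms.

2401/4096

ABO cross BO × AO → 1/4 O, 1/4 A, 1/4 B, 1/4 AB.
Rh cross -/- × +/- → 1/2 Rh+, 1/2 Rh-; so P(type AB, Rh-positive) = 1/4 × 1/2 = 1/8 per child.
P(not type AB, Rh-positive) = 7/8 for one child; (7/8)^4 = 2401/4096.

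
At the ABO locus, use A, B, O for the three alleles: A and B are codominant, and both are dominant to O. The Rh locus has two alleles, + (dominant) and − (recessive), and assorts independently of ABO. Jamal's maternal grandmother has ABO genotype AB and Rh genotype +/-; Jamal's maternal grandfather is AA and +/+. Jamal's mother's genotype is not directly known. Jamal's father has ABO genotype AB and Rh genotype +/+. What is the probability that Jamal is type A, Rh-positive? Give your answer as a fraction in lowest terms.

Jamal's mother's ABO genotype from AB × AA: 1/2 AA, 1/2 AB.
Crossing each possibility with the father AB and summing P(type A): 1/2·1/2 + 1/2·1/4 = 3/8.
Similarly for Rh via the mother's Rh distribution: P(Rh+) = 1.
Independent loci: 3/8 × 1 = 3/8.

3/8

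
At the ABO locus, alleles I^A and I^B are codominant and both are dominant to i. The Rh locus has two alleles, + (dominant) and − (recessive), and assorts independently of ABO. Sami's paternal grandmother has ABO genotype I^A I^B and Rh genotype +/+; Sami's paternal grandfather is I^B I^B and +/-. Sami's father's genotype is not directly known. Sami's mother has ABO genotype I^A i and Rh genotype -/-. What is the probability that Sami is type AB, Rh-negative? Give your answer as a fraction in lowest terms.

Sami's father's ABO genotype from I^A I^B × I^B I^B: 1/2 I^A I^B, 1/2 I^B I^B.
Crossing each possibility with the mother I^A i and summing P(type AB): 1/2·1/4 + 1/2·1/2 = 3/8.
Similarly for Rh via the father's Rh distribution: P(Rh-) = 1/4.
Independent loci: 3/8 × 1/4 = 3/32.

3/32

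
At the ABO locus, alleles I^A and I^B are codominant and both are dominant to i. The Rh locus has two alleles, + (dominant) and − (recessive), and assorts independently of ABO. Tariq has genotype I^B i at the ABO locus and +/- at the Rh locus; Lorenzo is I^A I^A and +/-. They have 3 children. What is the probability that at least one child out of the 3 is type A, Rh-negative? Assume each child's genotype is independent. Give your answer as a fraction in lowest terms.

169/512

ABO cross I^B i × I^A I^A → 1/2 A, 1/2 AB.
Rh cross +/- × +/- → 3/4 Rh+, 1/4 Rh-; so P(type A, Rh-negative) = 1/2 × 1/4 = 1/8 per child.
P(none) = (7/8)^3 = 343/512; P(at least one) = 1 − 343/512 = 169/512.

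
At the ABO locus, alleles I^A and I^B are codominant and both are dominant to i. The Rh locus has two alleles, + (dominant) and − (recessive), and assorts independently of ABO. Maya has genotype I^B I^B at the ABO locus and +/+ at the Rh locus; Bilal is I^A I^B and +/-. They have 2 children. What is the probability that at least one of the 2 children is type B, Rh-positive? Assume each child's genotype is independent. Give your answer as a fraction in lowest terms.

3/4

ABO cross I^B I^B × I^A I^B → 1/2 B, 1/2 AB.
Rh cross +/+ × +/- → 1 Rh+; so P(type B, Rh-positive) = 1/2 × 1 = 1/2 per child.
P(none) = (1/2)^2 = 1/4; P(at least one) = 1 − 1/4 = 3/4.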